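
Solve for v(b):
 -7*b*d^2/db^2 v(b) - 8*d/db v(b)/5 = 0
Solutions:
 v(b) = C1 + C2*b^(27/35)


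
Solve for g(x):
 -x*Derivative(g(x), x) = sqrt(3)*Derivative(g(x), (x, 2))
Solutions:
 g(x) = C1 + C2*erf(sqrt(2)*3^(3/4)*x/6)


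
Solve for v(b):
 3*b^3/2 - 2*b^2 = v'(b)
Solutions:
 v(b) = C1 + 3*b^4/8 - 2*b^3/3


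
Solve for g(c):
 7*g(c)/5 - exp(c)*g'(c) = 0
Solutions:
 g(c) = C1*exp(-7*exp(-c)/5)


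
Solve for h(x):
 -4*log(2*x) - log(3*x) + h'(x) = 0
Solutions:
 h(x) = C1 + 5*x*log(x) - 5*x + x*log(48)


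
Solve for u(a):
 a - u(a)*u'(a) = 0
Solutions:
 u(a) = -sqrt(C1 + a^2)
 u(a) = sqrt(C1 + a^2)


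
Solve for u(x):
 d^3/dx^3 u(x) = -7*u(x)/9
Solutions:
 u(x) = C3*exp(-21^(1/3)*x/3) + (C1*sin(3^(5/6)*7^(1/3)*x/6) + C2*cos(3^(5/6)*7^(1/3)*x/6))*exp(21^(1/3)*x/6)


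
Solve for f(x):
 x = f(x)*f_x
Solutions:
 f(x) = -sqrt(C1 + x^2)
 f(x) = sqrt(C1 + x^2)


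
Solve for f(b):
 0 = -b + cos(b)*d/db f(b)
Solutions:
 f(b) = C1 + Integral(b/cos(b), b)


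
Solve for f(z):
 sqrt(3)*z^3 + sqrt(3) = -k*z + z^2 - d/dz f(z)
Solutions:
 f(z) = C1 - k*z^2/2 - sqrt(3)*z^4/4 + z^3/3 - sqrt(3)*z


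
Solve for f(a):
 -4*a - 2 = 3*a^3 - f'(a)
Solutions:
 f(a) = C1 + 3*a^4/4 + 2*a^2 + 2*a


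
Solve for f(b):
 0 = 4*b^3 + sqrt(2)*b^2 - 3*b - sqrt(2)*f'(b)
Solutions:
 f(b) = C1 + sqrt(2)*b^4/2 + b^3/3 - 3*sqrt(2)*b^2/4


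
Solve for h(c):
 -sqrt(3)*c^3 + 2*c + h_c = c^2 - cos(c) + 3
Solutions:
 h(c) = C1 + sqrt(3)*c^4/4 + c^3/3 - c^2 + 3*c - sin(c)


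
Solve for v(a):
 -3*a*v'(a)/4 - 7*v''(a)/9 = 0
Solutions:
 v(a) = C1 + C2*erf(3*sqrt(42)*a/28)


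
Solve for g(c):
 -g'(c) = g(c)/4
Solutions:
 g(c) = C1*exp(-c/4)


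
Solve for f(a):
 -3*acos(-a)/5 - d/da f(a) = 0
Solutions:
 f(a) = C1 - 3*a*acos(-a)/5 - 3*sqrt(1 - a^2)/5


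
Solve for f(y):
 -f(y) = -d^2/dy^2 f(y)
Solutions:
 f(y) = C1*exp(-y) + C2*exp(y)


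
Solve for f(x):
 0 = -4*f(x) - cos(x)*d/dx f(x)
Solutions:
 f(x) = C1*(sin(x)^2 - 2*sin(x) + 1)/(sin(x)^2 + 2*sin(x) + 1)


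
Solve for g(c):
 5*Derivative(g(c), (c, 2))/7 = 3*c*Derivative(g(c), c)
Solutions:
 g(c) = C1 + C2*erfi(sqrt(210)*c/10)


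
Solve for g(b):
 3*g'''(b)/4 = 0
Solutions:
 g(b) = C1 + C2*b + C3*b^2


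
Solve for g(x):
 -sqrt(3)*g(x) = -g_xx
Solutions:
 g(x) = C1*exp(-3^(1/4)*x) + C2*exp(3^(1/4)*x)


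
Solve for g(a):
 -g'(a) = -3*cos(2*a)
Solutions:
 g(a) = C1 + 3*sin(2*a)/2


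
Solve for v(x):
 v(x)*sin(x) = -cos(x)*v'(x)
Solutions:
 v(x) = C1*cos(x)


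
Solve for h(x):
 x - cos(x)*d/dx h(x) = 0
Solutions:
 h(x) = C1 + Integral(x/cos(x), x)


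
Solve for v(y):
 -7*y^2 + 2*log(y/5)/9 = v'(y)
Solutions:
 v(y) = C1 - 7*y^3/3 + 2*y*log(y)/9 - 2*y*log(5)/9 - 2*y/9


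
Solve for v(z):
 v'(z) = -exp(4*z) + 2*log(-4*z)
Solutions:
 v(z) = C1 + 2*z*log(-z) + 2*z*(-1 + 2*log(2)) - exp(4*z)/4


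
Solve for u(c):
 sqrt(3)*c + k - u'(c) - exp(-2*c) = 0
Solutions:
 u(c) = C1 + sqrt(3)*c^2/2 + c*k + exp(-2*c)/2


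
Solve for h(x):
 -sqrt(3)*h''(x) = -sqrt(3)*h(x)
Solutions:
 h(x) = C1*exp(-x) + C2*exp(x)


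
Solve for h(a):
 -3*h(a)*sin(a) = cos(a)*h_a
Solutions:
 h(a) = C1*cos(a)^3


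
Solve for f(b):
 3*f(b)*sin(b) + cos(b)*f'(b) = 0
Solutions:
 f(b) = C1*cos(b)^3


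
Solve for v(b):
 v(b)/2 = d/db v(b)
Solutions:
 v(b) = C1*exp(b/2)


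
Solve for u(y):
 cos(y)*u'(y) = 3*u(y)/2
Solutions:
 u(y) = C1*(sin(y) + 1)^(3/4)/(sin(y) - 1)^(3/4)


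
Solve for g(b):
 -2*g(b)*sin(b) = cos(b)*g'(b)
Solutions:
 g(b) = C1*cos(b)^2


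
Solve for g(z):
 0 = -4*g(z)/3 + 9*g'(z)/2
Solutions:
 g(z) = C1*exp(8*z/27)


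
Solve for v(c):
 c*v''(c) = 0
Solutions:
 v(c) = C1 + C2*c


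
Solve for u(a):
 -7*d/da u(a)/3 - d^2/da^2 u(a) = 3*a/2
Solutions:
 u(a) = C1 + C2*exp(-7*a/3) - 9*a^2/28 + 27*a/98


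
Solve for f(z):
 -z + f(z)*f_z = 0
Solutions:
 f(z) = -sqrt(C1 + z^2)
 f(z) = sqrt(C1 + z^2)


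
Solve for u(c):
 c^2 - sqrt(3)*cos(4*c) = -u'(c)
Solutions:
 u(c) = C1 - c^3/3 + sqrt(3)*sin(4*c)/4


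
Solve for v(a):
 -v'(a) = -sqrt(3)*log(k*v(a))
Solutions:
 li(k*v(a))/k = C1 + sqrt(3)*a


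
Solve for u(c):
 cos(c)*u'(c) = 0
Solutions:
 u(c) = C1


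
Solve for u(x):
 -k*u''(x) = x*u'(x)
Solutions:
 u(x) = C1 + C2*sqrt(k)*erf(sqrt(2)*x*sqrt(1/k)/2)


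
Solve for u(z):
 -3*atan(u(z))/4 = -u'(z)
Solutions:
 Integral(1/atan(_y), (_y, u(z))) = C1 + 3*z/4


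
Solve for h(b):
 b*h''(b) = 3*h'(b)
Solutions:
 h(b) = C1 + C2*b^4


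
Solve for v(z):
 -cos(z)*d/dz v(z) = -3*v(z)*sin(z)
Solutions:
 v(z) = C1/cos(z)^3


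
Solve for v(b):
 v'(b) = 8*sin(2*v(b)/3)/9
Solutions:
 -8*b/9 + 3*log(cos(2*v(b)/3) - 1)/4 - 3*log(cos(2*v(b)/3) + 1)/4 = C1


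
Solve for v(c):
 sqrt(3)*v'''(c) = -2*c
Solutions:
 v(c) = C1 + C2*c + C3*c^2 - sqrt(3)*c^4/36


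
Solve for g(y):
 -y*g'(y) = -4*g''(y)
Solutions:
 g(y) = C1 + C2*erfi(sqrt(2)*y/4)


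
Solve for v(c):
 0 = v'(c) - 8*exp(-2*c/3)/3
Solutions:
 v(c) = C1 - 4*exp(-2*c/3)


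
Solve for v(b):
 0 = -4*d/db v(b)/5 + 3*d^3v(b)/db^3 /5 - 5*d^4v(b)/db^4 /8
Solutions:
 v(b) = C1 + C2*exp(b*(8*2^(2/3)/(25*sqrt(561) + 593)^(1/3) + 8 + 2^(1/3)*(25*sqrt(561) + 593)^(1/3))/25)*sin(2^(1/3)*sqrt(3)*b*(-(25*sqrt(561) + 593)^(1/3) + 8*2^(1/3)/(25*sqrt(561) + 593)^(1/3))/25) + C3*exp(b*(8*2^(2/3)/(25*sqrt(561) + 593)^(1/3) + 8 + 2^(1/3)*(25*sqrt(561) + 593)^(1/3))/25)*cos(2^(1/3)*sqrt(3)*b*(-(25*sqrt(561) + 593)^(1/3) + 8*2^(1/3)/(25*sqrt(561) + 593)^(1/3))/25) + C4*exp(2*b*(-2^(1/3)*(25*sqrt(561) + 593)^(1/3) - 8*2^(2/3)/(25*sqrt(561) + 593)^(1/3) + 4)/25)


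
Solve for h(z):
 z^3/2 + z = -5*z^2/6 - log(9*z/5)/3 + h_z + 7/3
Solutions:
 h(z) = C1 + z^4/8 + 5*z^3/18 + z^2/2 + z*log(z)/3 - 8*z/3 - z*log(5) + 2*z*log(15)/3


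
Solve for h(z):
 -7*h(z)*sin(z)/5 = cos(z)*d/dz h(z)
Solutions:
 h(z) = C1*cos(z)^(7/5)


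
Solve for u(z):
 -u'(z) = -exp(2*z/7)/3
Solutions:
 u(z) = C1 + 7*exp(2*z/7)/6


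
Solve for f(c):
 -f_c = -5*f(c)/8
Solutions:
 f(c) = C1*exp(5*c/8)


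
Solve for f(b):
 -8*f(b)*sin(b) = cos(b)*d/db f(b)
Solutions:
 f(b) = C1*cos(b)^8


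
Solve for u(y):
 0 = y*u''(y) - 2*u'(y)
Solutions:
 u(y) = C1 + C2*y^3


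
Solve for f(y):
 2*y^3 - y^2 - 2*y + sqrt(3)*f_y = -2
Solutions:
 f(y) = C1 - sqrt(3)*y^4/6 + sqrt(3)*y^3/9 + sqrt(3)*y^2/3 - 2*sqrt(3)*y/3


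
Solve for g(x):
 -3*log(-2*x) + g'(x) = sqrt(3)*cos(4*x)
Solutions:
 g(x) = C1 + 3*x*log(-x) - 3*x + 3*x*log(2) + sqrt(3)*sin(4*x)/4


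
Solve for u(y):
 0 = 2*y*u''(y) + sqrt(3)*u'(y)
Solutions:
 u(y) = C1 + C2*y^(1 - sqrt(3)/2)


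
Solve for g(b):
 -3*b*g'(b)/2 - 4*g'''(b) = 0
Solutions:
 g(b) = C1 + Integral(C2*airyai(-3^(1/3)*b/2) + C3*airybi(-3^(1/3)*b/2), b)


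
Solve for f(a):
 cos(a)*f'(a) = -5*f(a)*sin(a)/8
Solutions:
 f(a) = C1*cos(a)^(5/8)


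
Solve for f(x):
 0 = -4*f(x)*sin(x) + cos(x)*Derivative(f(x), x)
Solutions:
 f(x) = C1/cos(x)^4


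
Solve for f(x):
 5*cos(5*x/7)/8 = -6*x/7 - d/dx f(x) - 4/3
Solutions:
 f(x) = C1 - 3*x^2/7 - 4*x/3 - 7*sin(5*x/7)/8


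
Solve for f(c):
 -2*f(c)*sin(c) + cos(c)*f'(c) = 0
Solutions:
 f(c) = C1/cos(c)^2


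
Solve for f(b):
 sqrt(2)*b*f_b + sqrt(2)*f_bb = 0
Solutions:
 f(b) = C1 + C2*erf(sqrt(2)*b/2)


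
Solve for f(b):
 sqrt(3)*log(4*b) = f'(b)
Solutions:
 f(b) = C1 + sqrt(3)*b*log(b) - sqrt(3)*b + 2*sqrt(3)*b*log(2)


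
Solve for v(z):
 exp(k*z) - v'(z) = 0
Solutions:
 v(z) = C1 + exp(k*z)/k


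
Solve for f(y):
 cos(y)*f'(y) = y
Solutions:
 f(y) = C1 + Integral(y/cos(y), y)


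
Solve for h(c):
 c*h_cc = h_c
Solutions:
 h(c) = C1 + C2*c^2


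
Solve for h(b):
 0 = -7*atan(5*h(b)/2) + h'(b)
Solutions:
 Integral(1/atan(5*_y/2), (_y, h(b))) = C1 + 7*b


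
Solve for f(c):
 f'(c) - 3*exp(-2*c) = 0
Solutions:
 f(c) = C1 - 3*exp(-2*c)/2


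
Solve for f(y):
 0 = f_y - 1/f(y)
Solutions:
 f(y) = -sqrt(C1 + 2*y)
 f(y) = sqrt(C1 + 2*y)


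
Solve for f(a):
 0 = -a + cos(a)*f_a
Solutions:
 f(a) = C1 + Integral(a/cos(a), a)


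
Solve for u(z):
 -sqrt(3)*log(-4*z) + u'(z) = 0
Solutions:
 u(z) = C1 + sqrt(3)*z*log(-z) + sqrt(3)*z*(-1 + 2*log(2))


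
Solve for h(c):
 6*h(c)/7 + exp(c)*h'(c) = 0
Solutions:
 h(c) = C1*exp(6*exp(-c)/7)


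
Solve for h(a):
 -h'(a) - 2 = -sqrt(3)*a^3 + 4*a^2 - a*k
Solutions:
 h(a) = C1 + sqrt(3)*a^4/4 - 4*a^3/3 + a^2*k/2 - 2*a


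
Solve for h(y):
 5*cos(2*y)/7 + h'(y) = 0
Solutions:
 h(y) = C1 - 5*sin(2*y)/14


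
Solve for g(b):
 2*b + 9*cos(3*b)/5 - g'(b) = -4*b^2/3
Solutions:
 g(b) = C1 + 4*b^3/9 + b^2 + 3*sin(3*b)/5


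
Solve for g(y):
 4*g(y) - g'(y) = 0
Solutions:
 g(y) = C1*exp(4*y)


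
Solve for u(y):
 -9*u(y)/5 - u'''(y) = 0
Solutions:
 u(y) = C3*exp(-15^(2/3)*y/5) + (C1*sin(3*3^(1/6)*5^(2/3)*y/10) + C2*cos(3*3^(1/6)*5^(2/3)*y/10))*exp(15^(2/3)*y/10)


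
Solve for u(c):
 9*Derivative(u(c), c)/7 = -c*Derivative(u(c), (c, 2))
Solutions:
 u(c) = C1 + C2/c^(2/7)


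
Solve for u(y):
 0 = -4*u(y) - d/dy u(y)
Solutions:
 u(y) = C1*exp(-4*y)


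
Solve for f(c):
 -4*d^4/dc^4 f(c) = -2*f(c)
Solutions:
 f(c) = C1*exp(-2^(3/4)*c/2) + C2*exp(2^(3/4)*c/2) + C3*sin(2^(3/4)*c/2) + C4*cos(2^(3/4)*c/2)


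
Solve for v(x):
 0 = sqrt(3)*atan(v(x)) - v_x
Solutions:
 Integral(1/atan(_y), (_y, v(x))) = C1 + sqrt(3)*x


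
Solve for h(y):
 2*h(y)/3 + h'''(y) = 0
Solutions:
 h(y) = C3*exp(-2^(1/3)*3^(2/3)*y/3) + (C1*sin(2^(1/3)*3^(1/6)*y/2) + C2*cos(2^(1/3)*3^(1/6)*y/2))*exp(2^(1/3)*3^(2/3)*y/6)


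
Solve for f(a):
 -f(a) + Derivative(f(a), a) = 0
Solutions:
 f(a) = C1*exp(a)


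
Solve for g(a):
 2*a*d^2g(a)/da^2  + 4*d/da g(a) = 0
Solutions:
 g(a) = C1 + C2/a


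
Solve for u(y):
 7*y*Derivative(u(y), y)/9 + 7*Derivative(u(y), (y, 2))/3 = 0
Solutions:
 u(y) = C1 + C2*erf(sqrt(6)*y/6)


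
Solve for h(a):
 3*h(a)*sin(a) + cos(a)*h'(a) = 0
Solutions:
 h(a) = C1*cos(a)^3


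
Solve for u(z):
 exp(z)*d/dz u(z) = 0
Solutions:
 u(z) = C1


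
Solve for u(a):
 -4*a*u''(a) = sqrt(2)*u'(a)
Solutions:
 u(a) = C1 + C2*a^(1 - sqrt(2)/4)


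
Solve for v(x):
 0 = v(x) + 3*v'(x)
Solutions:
 v(x) = C1*exp(-x/3)


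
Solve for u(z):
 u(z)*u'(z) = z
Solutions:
 u(z) = -sqrt(C1 + z^2)
 u(z) = sqrt(C1 + z^2)


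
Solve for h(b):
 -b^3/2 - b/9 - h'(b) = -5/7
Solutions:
 h(b) = C1 - b^4/8 - b^2/18 + 5*b/7


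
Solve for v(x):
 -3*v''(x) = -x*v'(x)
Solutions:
 v(x) = C1 + C2*erfi(sqrt(6)*x/6)


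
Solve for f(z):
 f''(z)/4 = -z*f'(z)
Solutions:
 f(z) = C1 + C2*erf(sqrt(2)*z)


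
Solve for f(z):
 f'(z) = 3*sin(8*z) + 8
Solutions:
 f(z) = C1 + 8*z - 3*cos(8*z)/8


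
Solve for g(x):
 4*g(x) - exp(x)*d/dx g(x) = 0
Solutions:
 g(x) = C1*exp(-4*exp(-x))


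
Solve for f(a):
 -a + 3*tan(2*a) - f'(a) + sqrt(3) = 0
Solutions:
 f(a) = C1 - a^2/2 + sqrt(3)*a - 3*log(cos(2*a))/2


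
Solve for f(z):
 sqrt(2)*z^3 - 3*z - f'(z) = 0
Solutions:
 f(z) = C1 + sqrt(2)*z^4/4 - 3*z^2/2


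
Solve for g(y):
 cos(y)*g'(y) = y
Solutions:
 g(y) = C1 + Integral(y/cos(y), y)


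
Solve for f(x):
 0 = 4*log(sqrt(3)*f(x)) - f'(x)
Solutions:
 -Integral(1/(2*log(_y) + log(3)), (_y, f(x)))/2 = C1 - x


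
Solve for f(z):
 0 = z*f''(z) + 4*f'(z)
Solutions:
 f(z) = C1 + C2/z^3


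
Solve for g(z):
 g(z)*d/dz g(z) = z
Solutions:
 g(z) = -sqrt(C1 + z^2)
 g(z) = sqrt(C1 + z^2)


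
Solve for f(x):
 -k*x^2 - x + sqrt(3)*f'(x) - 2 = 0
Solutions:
 f(x) = C1 + sqrt(3)*k*x^3/9 + sqrt(3)*x^2/6 + 2*sqrt(3)*x/3


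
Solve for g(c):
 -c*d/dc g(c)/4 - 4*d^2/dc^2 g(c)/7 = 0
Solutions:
 g(c) = C1 + C2*erf(sqrt(14)*c/8)


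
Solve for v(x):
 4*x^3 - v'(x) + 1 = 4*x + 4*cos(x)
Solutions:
 v(x) = C1 + x^4 - 2*x^2 + x - 4*sin(x)


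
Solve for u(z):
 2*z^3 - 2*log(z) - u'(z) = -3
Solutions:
 u(z) = C1 + z^4/2 - 2*z*log(z) + 5*z


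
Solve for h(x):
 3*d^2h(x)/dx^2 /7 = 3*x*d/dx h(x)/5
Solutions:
 h(x) = C1 + C2*erfi(sqrt(70)*x/10)


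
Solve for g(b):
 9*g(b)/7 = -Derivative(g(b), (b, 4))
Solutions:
 g(b) = (C1*sin(sqrt(6)*7^(3/4)*b/14) + C2*cos(sqrt(6)*7^(3/4)*b/14))*exp(-sqrt(6)*7^(3/4)*b/14) + (C3*sin(sqrt(6)*7^(3/4)*b/14) + C4*cos(sqrt(6)*7^(3/4)*b/14))*exp(sqrt(6)*7^(3/4)*b/14)


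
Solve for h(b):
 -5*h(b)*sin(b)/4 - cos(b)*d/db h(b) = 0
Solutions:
 h(b) = C1*cos(b)^(5/4)


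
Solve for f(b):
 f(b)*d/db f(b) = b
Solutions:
 f(b) = -sqrt(C1 + b^2)
 f(b) = sqrt(C1 + b^2)


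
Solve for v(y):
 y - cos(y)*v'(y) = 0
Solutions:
 v(y) = C1 + Integral(y/cos(y), y)


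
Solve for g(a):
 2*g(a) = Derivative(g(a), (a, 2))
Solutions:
 g(a) = C1*exp(-sqrt(2)*a) + C2*exp(sqrt(2)*a)


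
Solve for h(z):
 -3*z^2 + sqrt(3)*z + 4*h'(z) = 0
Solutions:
 h(z) = C1 + z^3/4 - sqrt(3)*z^2/8


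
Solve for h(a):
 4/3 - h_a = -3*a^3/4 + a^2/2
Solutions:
 h(a) = C1 + 3*a^4/16 - a^3/6 + 4*a/3


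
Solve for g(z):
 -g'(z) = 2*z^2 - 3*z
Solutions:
 g(z) = C1 - 2*z^3/3 + 3*z^2/2


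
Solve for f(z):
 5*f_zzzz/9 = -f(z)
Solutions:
 f(z) = (C1*sin(5^(3/4)*sqrt(6)*z/10) + C2*cos(5^(3/4)*sqrt(6)*z/10))*exp(-5^(3/4)*sqrt(6)*z/10) + (C3*sin(5^(3/4)*sqrt(6)*z/10) + C4*cos(5^(3/4)*sqrt(6)*z/10))*exp(5^(3/4)*sqrt(6)*z/10)


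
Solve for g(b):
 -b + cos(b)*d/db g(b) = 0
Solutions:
 g(b) = C1 + Integral(b/cos(b), b)


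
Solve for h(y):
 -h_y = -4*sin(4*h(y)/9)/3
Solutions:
 -4*y/3 + 9*log(cos(4*h(y)/9) - 1)/8 - 9*log(cos(4*h(y)/9) + 1)/8 = C1


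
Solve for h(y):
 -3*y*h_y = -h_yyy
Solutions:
 h(y) = C1 + Integral(C2*airyai(3^(1/3)*y) + C3*airybi(3^(1/3)*y), y)


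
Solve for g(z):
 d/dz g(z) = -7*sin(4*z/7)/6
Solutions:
 g(z) = C1 + 49*cos(4*z/7)/24


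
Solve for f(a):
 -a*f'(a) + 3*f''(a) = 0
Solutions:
 f(a) = C1 + C2*erfi(sqrt(6)*a/6)


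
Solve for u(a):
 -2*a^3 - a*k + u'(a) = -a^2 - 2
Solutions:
 u(a) = C1 + a^4/2 - a^3/3 + a^2*k/2 - 2*a


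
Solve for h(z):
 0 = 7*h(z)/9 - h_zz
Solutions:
 h(z) = C1*exp(-sqrt(7)*z/3) + C2*exp(sqrt(7)*z/3)


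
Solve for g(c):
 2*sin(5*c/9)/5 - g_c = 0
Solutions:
 g(c) = C1 - 18*cos(5*c/9)/25


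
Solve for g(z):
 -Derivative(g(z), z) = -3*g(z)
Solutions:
 g(z) = C1*exp(3*z)


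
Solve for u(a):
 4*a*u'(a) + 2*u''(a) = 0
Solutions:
 u(a) = C1 + C2*erf(a)


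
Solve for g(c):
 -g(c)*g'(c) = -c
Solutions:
 g(c) = -sqrt(C1 + c^2)
 g(c) = sqrt(C1 + c^2)


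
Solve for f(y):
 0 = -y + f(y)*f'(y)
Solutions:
 f(y) = -sqrt(C1 + y^2)
 f(y) = sqrt(C1 + y^2)


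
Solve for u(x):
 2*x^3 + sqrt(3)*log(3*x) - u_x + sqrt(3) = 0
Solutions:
 u(x) = C1 + x^4/2 + sqrt(3)*x*log(x) + sqrt(3)*x*log(3)


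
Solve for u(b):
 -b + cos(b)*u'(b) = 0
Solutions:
 u(b) = C1 + Integral(b/cos(b), b)


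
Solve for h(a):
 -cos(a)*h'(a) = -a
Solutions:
 h(a) = C1 + Integral(a/cos(a), a)


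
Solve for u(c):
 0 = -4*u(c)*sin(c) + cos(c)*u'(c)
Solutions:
 u(c) = C1/cos(c)^4


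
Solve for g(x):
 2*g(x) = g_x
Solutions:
 g(x) = C1*exp(2*x)


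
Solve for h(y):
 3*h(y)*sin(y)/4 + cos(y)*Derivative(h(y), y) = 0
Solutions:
 h(y) = C1*cos(y)^(3/4)


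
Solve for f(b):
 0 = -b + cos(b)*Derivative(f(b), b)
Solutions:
 f(b) = C1 + Integral(b/cos(b), b)


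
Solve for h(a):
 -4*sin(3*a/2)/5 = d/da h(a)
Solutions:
 h(a) = C1 + 8*cos(3*a/2)/15


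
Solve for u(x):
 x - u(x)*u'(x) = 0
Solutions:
 u(x) = -sqrt(C1 + x^2)
 u(x) = sqrt(C1 + x^2)


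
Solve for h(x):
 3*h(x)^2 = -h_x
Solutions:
 h(x) = 1/(C1 + 3*x)


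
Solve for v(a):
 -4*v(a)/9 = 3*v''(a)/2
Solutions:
 v(a) = C1*sin(2*sqrt(6)*a/9) + C2*cos(2*sqrt(6)*a/9)


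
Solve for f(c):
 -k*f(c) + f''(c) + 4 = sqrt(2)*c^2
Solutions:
 f(c) = C1*exp(-c*sqrt(k)) + C2*exp(c*sqrt(k)) - sqrt(2)*c^2/k + 4/k - 2*sqrt(2)/k^2


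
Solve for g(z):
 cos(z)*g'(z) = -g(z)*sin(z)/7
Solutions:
 g(z) = C1*cos(z)^(1/7)


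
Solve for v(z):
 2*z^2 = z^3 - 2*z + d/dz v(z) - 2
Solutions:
 v(z) = C1 - z^4/4 + 2*z^3/3 + z^2 + 2*z


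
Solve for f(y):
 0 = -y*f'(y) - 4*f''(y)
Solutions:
 f(y) = C1 + C2*erf(sqrt(2)*y/4)


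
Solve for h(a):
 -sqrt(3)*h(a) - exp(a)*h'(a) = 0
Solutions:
 h(a) = C1*exp(sqrt(3)*exp(-a))


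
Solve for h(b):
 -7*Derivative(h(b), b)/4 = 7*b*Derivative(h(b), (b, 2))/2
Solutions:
 h(b) = C1 + C2*sqrt(b)


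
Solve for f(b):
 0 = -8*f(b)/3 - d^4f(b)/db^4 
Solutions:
 f(b) = (C1*sin(2^(1/4)*3^(3/4)*b/3) + C2*cos(2^(1/4)*3^(3/4)*b/3))*exp(-2^(1/4)*3^(3/4)*b/3) + (C3*sin(2^(1/4)*3^(3/4)*b/3) + C4*cos(2^(1/4)*3^(3/4)*b/3))*exp(2^(1/4)*3^(3/4)*b/3)


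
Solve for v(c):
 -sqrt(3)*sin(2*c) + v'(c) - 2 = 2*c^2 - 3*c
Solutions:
 v(c) = C1 + 2*c^3/3 - 3*c^2/2 + 2*c - sqrt(3)*cos(2*c)/2


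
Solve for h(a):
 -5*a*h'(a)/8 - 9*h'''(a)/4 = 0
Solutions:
 h(a) = C1 + Integral(C2*airyai(-60^(1/3)*a/6) + C3*airybi(-60^(1/3)*a/6), a)


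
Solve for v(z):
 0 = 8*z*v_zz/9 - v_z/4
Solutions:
 v(z) = C1 + C2*z^(41/32)


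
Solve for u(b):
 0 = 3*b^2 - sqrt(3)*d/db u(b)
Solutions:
 u(b) = C1 + sqrt(3)*b^3/3


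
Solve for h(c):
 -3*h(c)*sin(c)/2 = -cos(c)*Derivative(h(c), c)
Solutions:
 h(c) = C1/cos(c)^(3/2)


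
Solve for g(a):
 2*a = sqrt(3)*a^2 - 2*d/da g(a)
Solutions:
 g(a) = C1 + sqrt(3)*a^3/6 - a^2/2


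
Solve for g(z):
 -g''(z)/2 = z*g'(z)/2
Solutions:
 g(z) = C1 + C2*erf(sqrt(2)*z/2)


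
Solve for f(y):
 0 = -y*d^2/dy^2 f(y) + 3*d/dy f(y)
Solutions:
 f(y) = C1 + C2*y^4


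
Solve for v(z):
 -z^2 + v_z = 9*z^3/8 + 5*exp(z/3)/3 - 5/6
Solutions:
 v(z) = C1 + 9*z^4/32 + z^3/3 - 5*z/6 + 5*exp(z/3)


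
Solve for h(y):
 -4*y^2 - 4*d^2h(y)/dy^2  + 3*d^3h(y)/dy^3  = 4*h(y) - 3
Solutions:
 h(y) = C1*exp(y*(-2^(1/3)*(9*sqrt(921) + 275)^(1/3) - 8*2^(2/3)/(9*sqrt(921) + 275)^(1/3) + 8)/18)*sin(2^(1/3)*sqrt(3)*y*(-(9*sqrt(921) + 275)^(1/3) + 8*2^(1/3)/(9*sqrt(921) + 275)^(1/3))/18) + C2*exp(y*(-2^(1/3)*(9*sqrt(921) + 275)^(1/3) - 8*2^(2/3)/(9*sqrt(921) + 275)^(1/3) + 8)/18)*cos(2^(1/3)*sqrt(3)*y*(-(9*sqrt(921) + 275)^(1/3) + 8*2^(1/3)/(9*sqrt(921) + 275)^(1/3))/18) + C3*exp(y*(8*2^(2/3)/(9*sqrt(921) + 275)^(1/3) + 4 + 2^(1/3)*(9*sqrt(921) + 275)^(1/3))/9) - y^2 + 11/4


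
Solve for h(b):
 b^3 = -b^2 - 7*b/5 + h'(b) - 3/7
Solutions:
 h(b) = C1 + b^4/4 + b^3/3 + 7*b^2/10 + 3*b/7


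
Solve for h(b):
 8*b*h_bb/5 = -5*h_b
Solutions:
 h(b) = C1 + C2/b^(17/8)


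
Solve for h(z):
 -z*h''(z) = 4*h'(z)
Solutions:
 h(z) = C1 + C2/z^3


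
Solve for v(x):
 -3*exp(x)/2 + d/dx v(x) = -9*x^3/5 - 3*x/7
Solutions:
 v(x) = C1 - 9*x^4/20 - 3*x^2/14 + 3*exp(x)/2


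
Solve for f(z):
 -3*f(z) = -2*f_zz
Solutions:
 f(z) = C1*exp(-sqrt(6)*z/2) + C2*exp(sqrt(6)*z/2)


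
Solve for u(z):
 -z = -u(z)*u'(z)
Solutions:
 u(z) = -sqrt(C1 + z^2)
 u(z) = sqrt(C1 + z^2)


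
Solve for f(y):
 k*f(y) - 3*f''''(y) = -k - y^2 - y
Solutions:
 f(y) = C1*exp(-3^(3/4)*k^(1/4)*y/3) + C2*exp(3^(3/4)*k^(1/4)*y/3) + C3*exp(-3^(3/4)*I*k^(1/4)*y/3) + C4*exp(3^(3/4)*I*k^(1/4)*y/3) - 1 - y^2/k - y/k


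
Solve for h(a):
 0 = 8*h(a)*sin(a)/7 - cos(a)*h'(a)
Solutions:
 h(a) = C1/cos(a)^(8/7)


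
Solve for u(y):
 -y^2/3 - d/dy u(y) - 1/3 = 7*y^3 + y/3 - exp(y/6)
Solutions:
 u(y) = C1 - 7*y^4/4 - y^3/9 - y^2/6 - y/3 + 6*exp(y/6)


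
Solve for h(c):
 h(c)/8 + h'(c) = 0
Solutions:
 h(c) = C1*exp(-c/8)


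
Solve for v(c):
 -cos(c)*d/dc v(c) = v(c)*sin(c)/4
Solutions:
 v(c) = C1*cos(c)^(1/4)


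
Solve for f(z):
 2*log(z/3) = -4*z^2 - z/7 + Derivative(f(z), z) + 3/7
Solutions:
 f(z) = C1 + 4*z^3/3 + z^2/14 + 2*z*log(z) - 17*z/7 - 2*z*log(3)


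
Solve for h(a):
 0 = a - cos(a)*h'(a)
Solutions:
 h(a) = C1 + Integral(a/cos(a), a)


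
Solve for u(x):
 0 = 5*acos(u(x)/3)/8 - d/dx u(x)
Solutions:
 Integral(1/acos(_y/3), (_y, u(x))) = C1 + 5*x/8


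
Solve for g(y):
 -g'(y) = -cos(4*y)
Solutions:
 g(y) = C1 + sin(4*y)/4


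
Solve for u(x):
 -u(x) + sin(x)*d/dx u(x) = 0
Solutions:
 u(x) = C1*sqrt(cos(x) - 1)/sqrt(cos(x) + 1)


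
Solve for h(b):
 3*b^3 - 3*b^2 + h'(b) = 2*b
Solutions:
 h(b) = C1 - 3*b^4/4 + b^3 + b^2


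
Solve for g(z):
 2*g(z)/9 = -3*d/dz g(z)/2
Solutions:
 g(z) = C1*exp(-4*z/27)


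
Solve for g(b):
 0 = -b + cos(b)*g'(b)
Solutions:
 g(b) = C1 + Integral(b/cos(b), b)


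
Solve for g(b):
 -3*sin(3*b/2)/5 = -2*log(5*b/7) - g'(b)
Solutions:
 g(b) = C1 - 2*b*log(b) - 2*b*log(5) + 2*b + 2*b*log(7) - 2*cos(3*b/2)/5


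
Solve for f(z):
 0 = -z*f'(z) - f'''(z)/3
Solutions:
 f(z) = C1 + Integral(C2*airyai(-3^(1/3)*z) + C3*airybi(-3^(1/3)*z), z)


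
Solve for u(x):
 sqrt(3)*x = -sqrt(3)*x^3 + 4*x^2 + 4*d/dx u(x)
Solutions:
 u(x) = C1 + sqrt(3)*x^4/16 - x^3/3 + sqrt(3)*x^2/8


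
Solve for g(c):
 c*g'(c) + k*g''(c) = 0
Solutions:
 g(c) = C1 + C2*sqrt(k)*erf(sqrt(2)*c*sqrt(1/k)/2)


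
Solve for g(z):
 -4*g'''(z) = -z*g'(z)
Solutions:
 g(z) = C1 + Integral(C2*airyai(2^(1/3)*z/2) + C3*airybi(2^(1/3)*z/2), z)


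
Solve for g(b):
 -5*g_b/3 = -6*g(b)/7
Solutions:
 g(b) = C1*exp(18*b/35)


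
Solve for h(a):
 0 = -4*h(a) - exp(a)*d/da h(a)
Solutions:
 h(a) = C1*exp(4*exp(-a))


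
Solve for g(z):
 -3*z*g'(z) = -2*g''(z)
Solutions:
 g(z) = C1 + C2*erfi(sqrt(3)*z/2)


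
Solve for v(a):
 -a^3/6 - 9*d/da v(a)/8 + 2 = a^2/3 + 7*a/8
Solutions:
 v(a) = C1 - a^4/27 - 8*a^3/81 - 7*a^2/18 + 16*a/9


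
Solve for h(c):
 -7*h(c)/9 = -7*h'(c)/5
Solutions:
 h(c) = C1*exp(5*c/9)


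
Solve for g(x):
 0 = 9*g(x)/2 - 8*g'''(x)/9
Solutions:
 g(x) = C3*exp(3*2^(2/3)*3^(1/3)*x/4) + (C1*sin(3*2^(2/3)*3^(5/6)*x/8) + C2*cos(3*2^(2/3)*3^(5/6)*x/8))*exp(-3*2^(2/3)*3^(1/3)*x/8)


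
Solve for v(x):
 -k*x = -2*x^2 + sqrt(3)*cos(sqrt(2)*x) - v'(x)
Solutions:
 v(x) = C1 + k*x^2/2 - 2*x^3/3 + sqrt(6)*sin(sqrt(2)*x)/2


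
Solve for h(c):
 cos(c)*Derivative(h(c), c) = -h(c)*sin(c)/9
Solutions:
 h(c) = C1*cos(c)^(1/9)


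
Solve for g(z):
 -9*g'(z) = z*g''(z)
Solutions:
 g(z) = C1 + C2/z^8


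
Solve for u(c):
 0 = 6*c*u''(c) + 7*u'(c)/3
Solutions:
 u(c) = C1 + C2*c^(11/18)


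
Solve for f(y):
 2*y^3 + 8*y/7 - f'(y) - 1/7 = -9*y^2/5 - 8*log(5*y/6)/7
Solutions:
 f(y) = C1 + y^4/2 + 3*y^3/5 + 4*y^2/7 + 8*y*log(y)/7 - 8*y*log(6)/7 - 9*y/7 + 8*y*log(5)/7


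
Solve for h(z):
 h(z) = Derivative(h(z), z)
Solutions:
 h(z) = C1*exp(z)


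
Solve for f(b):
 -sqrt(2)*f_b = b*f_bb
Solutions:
 f(b) = C1 + C2*b^(1 - sqrt(2))


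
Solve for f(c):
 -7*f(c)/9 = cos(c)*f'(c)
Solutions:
 f(c) = C1*(sin(c) - 1)^(7/18)/(sin(c) + 1)^(7/18)


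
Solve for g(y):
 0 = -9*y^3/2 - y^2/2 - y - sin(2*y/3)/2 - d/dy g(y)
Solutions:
 g(y) = C1 - 9*y^4/8 - y^3/6 - y^2/2 + 3*cos(2*y/3)/4


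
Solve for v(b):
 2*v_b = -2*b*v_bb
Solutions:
 v(b) = C1 + C2*log(b)


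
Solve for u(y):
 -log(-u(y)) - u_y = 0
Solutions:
 -li(-u(y)) = C1 - y


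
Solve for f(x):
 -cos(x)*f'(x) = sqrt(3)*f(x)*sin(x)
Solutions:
 f(x) = C1*cos(x)^(sqrt(3))


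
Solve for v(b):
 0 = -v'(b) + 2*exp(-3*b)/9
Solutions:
 v(b) = C1 - 2*exp(-3*b)/27


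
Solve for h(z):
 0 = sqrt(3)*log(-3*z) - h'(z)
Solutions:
 h(z) = C1 + sqrt(3)*z*log(-z) + sqrt(3)*z*(-1 + log(3))


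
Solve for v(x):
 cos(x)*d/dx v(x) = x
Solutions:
 v(x) = C1 + Integral(x/cos(x), x)


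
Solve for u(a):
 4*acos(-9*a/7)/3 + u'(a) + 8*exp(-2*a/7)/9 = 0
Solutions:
 u(a) = C1 - 4*a*acos(-9*a/7)/3 - 4*sqrt(49 - 81*a^2)/27 + 28*exp(-2*a/7)/9


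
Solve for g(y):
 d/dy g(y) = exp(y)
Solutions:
 g(y) = C1 + exp(y)


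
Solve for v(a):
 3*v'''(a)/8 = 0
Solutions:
 v(a) = C1 + C2*a + C3*a^2


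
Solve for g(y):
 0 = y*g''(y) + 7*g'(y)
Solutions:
 g(y) = C1 + C2/y^6


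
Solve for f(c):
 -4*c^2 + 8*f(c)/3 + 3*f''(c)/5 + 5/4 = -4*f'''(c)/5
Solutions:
 f(c) = C1*exp(c*(-6 + 3*3^(1/3)/(8*sqrt(1630) + 323)^(1/3) + 3^(2/3)*(8*sqrt(1630) + 323)^(1/3))/24)*sin(3^(1/6)*c*(-(8*sqrt(1630) + 323)^(1/3) + 3^(2/3)/(8*sqrt(1630) + 323)^(1/3))/8) + C2*exp(c*(-6 + 3*3^(1/3)/(8*sqrt(1630) + 323)^(1/3) + 3^(2/3)*(8*sqrt(1630) + 323)^(1/3))/24)*cos(3^(1/6)*c*(-(8*sqrt(1630) + 323)^(1/3) + 3^(2/3)/(8*sqrt(1630) + 323)^(1/3))/8) + C3*exp(-c*(3*3^(1/3)/(8*sqrt(1630) + 323)^(1/3) + 3 + 3^(2/3)*(8*sqrt(1630) + 323)^(1/3))/12) + 3*c^2/2 - 183/160


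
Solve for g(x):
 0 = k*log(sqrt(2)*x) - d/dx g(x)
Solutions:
 g(x) = C1 + k*x*log(x) - k*x + k*x*log(2)/2


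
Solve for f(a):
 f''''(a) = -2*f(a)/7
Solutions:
 f(a) = (C1*sin(14^(3/4)*a/14) + C2*cos(14^(3/4)*a/14))*exp(-14^(3/4)*a/14) + (C3*sin(14^(3/4)*a/14) + C4*cos(14^(3/4)*a/14))*exp(14^(3/4)*a/14)


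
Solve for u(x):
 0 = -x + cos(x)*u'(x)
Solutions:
 u(x) = C1 + Integral(x/cos(x), x)


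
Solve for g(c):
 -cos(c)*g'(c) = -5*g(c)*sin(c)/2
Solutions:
 g(c) = C1/cos(c)^(5/2)


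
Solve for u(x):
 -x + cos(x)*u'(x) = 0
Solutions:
 u(x) = C1 + Integral(x/cos(x), x)


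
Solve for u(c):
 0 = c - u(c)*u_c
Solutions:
 u(c) = -sqrt(C1 + c^2)
 u(c) = sqrt(C1 + c^2)


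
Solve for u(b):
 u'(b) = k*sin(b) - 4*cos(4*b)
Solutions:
 u(b) = C1 - k*cos(b) - sin(4*b)


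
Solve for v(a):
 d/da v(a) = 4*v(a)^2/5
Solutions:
 v(a) = -5/(C1 + 4*a)


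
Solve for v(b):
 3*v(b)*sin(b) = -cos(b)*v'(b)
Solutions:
 v(b) = C1*cos(b)^3


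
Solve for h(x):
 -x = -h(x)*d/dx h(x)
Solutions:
 h(x) = -sqrt(C1 + x^2)
 h(x) = sqrt(C1 + x^2)


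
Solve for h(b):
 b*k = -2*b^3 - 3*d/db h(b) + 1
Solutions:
 h(b) = C1 - b^4/6 - b^2*k/6 + b/3


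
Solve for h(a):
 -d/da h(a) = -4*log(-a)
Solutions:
 h(a) = C1 + 4*a*log(-a) - 4*a


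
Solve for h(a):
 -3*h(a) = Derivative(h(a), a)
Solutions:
 h(a) = C1*exp(-3*a)


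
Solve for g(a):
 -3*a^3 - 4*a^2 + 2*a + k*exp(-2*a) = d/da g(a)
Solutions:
 g(a) = C1 - 3*a^4/4 - 4*a^3/3 + a^2 - k*exp(-2*a)/2


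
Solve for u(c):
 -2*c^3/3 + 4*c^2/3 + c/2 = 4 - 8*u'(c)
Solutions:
 u(c) = C1 + c^4/48 - c^3/18 - c^2/32 + c/2


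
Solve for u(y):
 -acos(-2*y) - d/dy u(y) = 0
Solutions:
 u(y) = C1 - y*acos(-2*y) - sqrt(1 - 4*y^2)/2


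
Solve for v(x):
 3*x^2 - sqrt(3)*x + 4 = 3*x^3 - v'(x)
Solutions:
 v(x) = C1 + 3*x^4/4 - x^3 + sqrt(3)*x^2/2 - 4*x


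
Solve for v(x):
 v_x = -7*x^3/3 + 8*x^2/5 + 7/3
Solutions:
 v(x) = C1 - 7*x^4/12 + 8*x^3/15 + 7*x/3


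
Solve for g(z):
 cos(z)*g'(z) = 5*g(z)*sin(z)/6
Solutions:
 g(z) = C1/cos(z)^(5/6)


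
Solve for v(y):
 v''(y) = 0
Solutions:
 v(y) = C1 + C2*y


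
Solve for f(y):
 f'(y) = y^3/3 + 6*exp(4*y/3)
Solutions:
 f(y) = C1 + y^4/12 + 9*exp(4*y/3)/2


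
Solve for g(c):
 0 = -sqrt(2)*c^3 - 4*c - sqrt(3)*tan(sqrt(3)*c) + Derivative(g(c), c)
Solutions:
 g(c) = C1 + sqrt(2)*c^4/4 + 2*c^2 - log(cos(sqrt(3)*c))


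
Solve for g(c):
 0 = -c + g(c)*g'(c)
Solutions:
 g(c) = -sqrt(C1 + c^2)
 g(c) = sqrt(C1 + c^2)


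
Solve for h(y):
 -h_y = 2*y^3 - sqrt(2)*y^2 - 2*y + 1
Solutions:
 h(y) = C1 - y^4/2 + sqrt(2)*y^3/3 + y^2 - y


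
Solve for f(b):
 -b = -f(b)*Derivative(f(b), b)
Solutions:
 f(b) = -sqrt(C1 + b^2)
 f(b) = sqrt(C1 + b^2)


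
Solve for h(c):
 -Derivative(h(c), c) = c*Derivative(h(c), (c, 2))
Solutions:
 h(c) = C1 + C2*log(c)


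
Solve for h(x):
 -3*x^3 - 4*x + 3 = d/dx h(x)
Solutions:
 h(x) = C1 - 3*x^4/4 - 2*x^2 + 3*x


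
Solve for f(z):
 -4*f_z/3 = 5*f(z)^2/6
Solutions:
 f(z) = 8/(C1 + 5*z)


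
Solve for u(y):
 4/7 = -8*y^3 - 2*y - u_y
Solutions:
 u(y) = C1 - 2*y^4 - y^2 - 4*y/7


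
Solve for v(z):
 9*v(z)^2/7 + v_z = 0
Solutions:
 v(z) = 7/(C1 + 9*z)


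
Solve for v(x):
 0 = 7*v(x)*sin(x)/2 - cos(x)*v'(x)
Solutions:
 v(x) = C1/cos(x)^(7/2)


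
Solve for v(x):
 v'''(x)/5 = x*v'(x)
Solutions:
 v(x) = C1 + Integral(C2*airyai(5^(1/3)*x) + C3*airybi(5^(1/3)*x), x)


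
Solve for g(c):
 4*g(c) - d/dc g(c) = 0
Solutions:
 g(c) = C1*exp(4*c)


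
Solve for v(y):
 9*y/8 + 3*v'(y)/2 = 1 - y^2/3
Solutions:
 v(y) = C1 - 2*y^3/27 - 3*y^2/8 + 2*y/3


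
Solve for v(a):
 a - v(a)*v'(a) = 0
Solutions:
 v(a) = -sqrt(C1 + a^2)
 v(a) = sqrt(C1 + a^2)


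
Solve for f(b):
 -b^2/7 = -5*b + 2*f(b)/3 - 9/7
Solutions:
 f(b) = -3*b^2/14 + 15*b/2 + 27/14


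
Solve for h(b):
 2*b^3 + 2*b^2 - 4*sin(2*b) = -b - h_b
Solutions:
 h(b) = C1 - b^4/2 - 2*b^3/3 - b^2/2 - 2*cos(2*b)


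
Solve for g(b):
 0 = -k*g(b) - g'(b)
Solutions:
 g(b) = C1*exp(-b*k)


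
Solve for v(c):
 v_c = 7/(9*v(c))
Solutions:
 v(c) = -sqrt(C1 + 14*c)/3
 v(c) = sqrt(C1 + 14*c)/3


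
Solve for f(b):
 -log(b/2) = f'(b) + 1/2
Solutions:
 f(b) = C1 - b*log(b) + b/2 + b*log(2)


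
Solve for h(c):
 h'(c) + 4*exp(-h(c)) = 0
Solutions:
 h(c) = log(C1 - 4*c)


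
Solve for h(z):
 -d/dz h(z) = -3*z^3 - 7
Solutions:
 h(z) = C1 + 3*z^4/4 + 7*z


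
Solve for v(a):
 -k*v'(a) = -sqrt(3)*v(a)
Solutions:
 v(a) = C1*exp(sqrt(3)*a/k)


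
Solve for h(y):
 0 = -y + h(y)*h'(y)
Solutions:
 h(y) = -sqrt(C1 + y^2)
 h(y) = sqrt(C1 + y^2)


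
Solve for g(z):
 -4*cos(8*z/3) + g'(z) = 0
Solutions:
 g(z) = C1 + 3*sin(8*z/3)/2


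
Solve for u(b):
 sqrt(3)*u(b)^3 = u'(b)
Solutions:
 u(b) = -sqrt(2)*sqrt(-1/(C1 + sqrt(3)*b))/2
 u(b) = sqrt(2)*sqrt(-1/(C1 + sqrt(3)*b))/2


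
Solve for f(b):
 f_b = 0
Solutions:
 f(b) = C1


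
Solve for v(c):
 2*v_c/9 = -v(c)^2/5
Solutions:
 v(c) = 10/(C1 + 9*c)


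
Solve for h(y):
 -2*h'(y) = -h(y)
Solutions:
 h(y) = C1*exp(y/2)


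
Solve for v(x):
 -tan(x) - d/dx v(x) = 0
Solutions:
 v(x) = C1 + log(cos(x))


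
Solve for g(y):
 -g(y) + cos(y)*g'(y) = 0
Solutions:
 g(y) = C1*sqrt(sin(y) + 1)/sqrt(sin(y) - 1)


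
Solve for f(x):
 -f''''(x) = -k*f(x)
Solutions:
 f(x) = C1*exp(-k^(1/4)*x) + C2*exp(k^(1/4)*x) + C3*exp(-I*k^(1/4)*x) + C4*exp(I*k^(1/4)*x)


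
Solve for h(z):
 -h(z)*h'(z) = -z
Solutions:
 h(z) = -sqrt(C1 + z^2)
 h(z) = sqrt(C1 + z^2)


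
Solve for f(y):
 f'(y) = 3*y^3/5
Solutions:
 f(y) = C1 + 3*y^4/20


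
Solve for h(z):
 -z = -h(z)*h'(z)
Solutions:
 h(z) = -sqrt(C1 + z^2)
 h(z) = sqrt(C1 + z^2)


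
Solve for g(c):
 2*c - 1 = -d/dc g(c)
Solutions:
 g(c) = C1 - c^2 + c


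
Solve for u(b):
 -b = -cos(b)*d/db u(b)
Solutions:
 u(b) = C1 + Integral(b/cos(b), b)


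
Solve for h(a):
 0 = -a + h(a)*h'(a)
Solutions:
 h(a) = -sqrt(C1 + a^2)
 h(a) = sqrt(C1 + a^2)


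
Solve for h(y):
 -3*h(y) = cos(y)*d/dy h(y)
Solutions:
 h(y) = C1*(sin(y) - 1)^(3/2)/(sin(y) + 1)^(3/2)


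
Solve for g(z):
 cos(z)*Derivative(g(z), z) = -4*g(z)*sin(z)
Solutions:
 g(z) = C1*cos(z)^4


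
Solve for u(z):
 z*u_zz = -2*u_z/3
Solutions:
 u(z) = C1 + C2*z^(1/3)


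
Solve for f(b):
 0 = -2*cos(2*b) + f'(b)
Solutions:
 f(b) = C1 + sin(2*b)


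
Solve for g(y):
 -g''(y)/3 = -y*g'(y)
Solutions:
 g(y) = C1 + C2*erfi(sqrt(6)*y/2)


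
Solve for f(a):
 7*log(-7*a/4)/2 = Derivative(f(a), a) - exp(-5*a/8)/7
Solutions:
 f(a) = C1 + 7*a*log(-a)/2 + a*(-7*log(2) - 7/2 + 7*log(7)/2) - 8*exp(-5*a/8)/35


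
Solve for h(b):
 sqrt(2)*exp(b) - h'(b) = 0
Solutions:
 h(b) = C1 + sqrt(2)*exp(b)


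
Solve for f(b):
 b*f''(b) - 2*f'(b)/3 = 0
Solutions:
 f(b) = C1 + C2*b^(5/3)


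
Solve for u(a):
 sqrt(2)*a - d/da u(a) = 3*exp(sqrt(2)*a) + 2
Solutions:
 u(a) = C1 + sqrt(2)*a^2/2 - 2*a - 3*sqrt(2)*exp(sqrt(2)*a)/2


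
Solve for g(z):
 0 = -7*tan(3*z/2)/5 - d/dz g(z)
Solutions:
 g(z) = C1 + 14*log(cos(3*z/2))/15


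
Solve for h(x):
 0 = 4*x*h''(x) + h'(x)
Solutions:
 h(x) = C1 + C2*x^(3/4)


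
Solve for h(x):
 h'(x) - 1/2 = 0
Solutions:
 h(x) = C1 + x/2


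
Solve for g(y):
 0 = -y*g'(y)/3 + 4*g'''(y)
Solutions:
 g(y) = C1 + Integral(C2*airyai(18^(1/3)*y/6) + C3*airybi(18^(1/3)*y/6), y)


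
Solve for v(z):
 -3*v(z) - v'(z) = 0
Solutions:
 v(z) = C1*exp(-3*z)


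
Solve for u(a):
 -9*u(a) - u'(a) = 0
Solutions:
 u(a) = C1*exp(-9*a)


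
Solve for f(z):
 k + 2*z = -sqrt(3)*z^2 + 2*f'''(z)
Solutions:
 f(z) = C1 + C2*z + C3*z^2 + k*z^3/12 + sqrt(3)*z^5/120 + z^4/24


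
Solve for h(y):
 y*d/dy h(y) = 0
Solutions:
 h(y) = C1


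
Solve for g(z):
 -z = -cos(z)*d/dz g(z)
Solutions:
 g(z) = C1 + Integral(z/cos(z), z)


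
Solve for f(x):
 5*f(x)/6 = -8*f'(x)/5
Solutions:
 f(x) = C1*exp(-25*x/48)


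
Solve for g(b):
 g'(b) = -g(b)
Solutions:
 g(b) = C1*exp(-b)


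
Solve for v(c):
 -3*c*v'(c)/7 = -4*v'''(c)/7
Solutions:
 v(c) = C1 + Integral(C2*airyai(6^(1/3)*c/2) + C3*airybi(6^(1/3)*c/2), c)


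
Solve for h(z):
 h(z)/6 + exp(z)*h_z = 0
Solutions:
 h(z) = C1*exp(exp(-z)/6)


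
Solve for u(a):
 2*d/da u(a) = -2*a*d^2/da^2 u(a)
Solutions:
 u(a) = C1 + C2*log(a)


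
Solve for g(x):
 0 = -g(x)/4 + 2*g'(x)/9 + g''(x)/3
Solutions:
 g(x) = C1*exp(x*(-2 + sqrt(31))/6) + C2*exp(-x*(2 + sqrt(31))/6)


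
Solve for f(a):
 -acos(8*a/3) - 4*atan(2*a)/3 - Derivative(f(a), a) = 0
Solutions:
 f(a) = C1 - a*acos(8*a/3) - 4*a*atan(2*a)/3 + sqrt(9 - 64*a^2)/8 + log(4*a^2 + 1)/3


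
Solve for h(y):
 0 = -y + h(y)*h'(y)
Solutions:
 h(y) = -sqrt(C1 + y^2)
 h(y) = sqrt(C1 + y^2)


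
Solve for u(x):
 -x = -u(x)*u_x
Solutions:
 u(x) = -sqrt(C1 + x^2)
 u(x) = sqrt(C1 + x^2)


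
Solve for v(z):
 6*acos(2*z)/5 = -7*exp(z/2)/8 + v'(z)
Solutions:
 v(z) = C1 + 6*z*acos(2*z)/5 - 3*sqrt(1 - 4*z^2)/5 + 7*exp(z/2)/4


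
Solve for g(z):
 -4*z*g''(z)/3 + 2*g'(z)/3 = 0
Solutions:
 g(z) = C1 + C2*z^(3/2)


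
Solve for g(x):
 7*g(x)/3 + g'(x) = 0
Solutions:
 g(x) = C1*exp(-7*x/3)


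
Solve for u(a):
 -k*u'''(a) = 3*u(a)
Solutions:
 u(a) = C1*exp(3^(1/3)*a*(-1/k)^(1/3)) + C2*exp(a*(-1/k)^(1/3)*(-3^(1/3) + 3^(5/6)*I)/2) + C3*exp(-a*(-1/k)^(1/3)*(3^(1/3) + 3^(5/6)*I)/2)


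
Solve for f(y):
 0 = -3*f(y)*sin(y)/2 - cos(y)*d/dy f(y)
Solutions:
 f(y) = C1*cos(y)^(3/2)


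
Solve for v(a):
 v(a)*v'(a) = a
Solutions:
 v(a) = -sqrt(C1 + a^2)
 v(a) = sqrt(C1 + a^2)


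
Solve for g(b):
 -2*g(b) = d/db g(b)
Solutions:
 g(b) = C1*exp(-2*b)


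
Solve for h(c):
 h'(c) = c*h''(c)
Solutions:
 h(c) = C1 + C2*c^2


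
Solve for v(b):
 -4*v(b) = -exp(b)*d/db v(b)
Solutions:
 v(b) = C1*exp(-4*exp(-b))


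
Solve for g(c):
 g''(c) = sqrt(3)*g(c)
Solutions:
 g(c) = C1*exp(-3^(1/4)*c) + C2*exp(3^(1/4)*c)


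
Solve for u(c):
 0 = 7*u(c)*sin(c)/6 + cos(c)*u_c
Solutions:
 u(c) = C1*cos(c)^(7/6)


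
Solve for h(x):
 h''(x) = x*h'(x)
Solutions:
 h(x) = C1 + C2*erfi(sqrt(2)*x/2)


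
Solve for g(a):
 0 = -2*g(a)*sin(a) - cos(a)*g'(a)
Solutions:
 g(a) = C1*cos(a)^2


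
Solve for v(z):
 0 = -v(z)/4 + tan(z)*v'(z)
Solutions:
 v(z) = C1*sin(z)^(1/4)


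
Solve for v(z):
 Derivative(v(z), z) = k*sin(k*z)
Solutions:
 v(z) = C1 - cos(k*z)


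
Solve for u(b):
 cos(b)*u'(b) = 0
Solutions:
 u(b) = C1


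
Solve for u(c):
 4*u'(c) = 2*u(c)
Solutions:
 u(c) = C1*exp(c/2)


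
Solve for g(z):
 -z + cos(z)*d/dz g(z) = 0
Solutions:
 g(z) = C1 + Integral(z/cos(z), z)


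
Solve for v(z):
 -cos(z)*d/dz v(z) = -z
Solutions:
 v(z) = C1 + Integral(z/cos(z), z)


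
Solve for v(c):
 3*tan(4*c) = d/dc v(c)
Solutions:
 v(c) = C1 - 3*log(cos(4*c))/4


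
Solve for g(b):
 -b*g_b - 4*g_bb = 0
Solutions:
 g(b) = C1 + C2*erf(sqrt(2)*b/4)


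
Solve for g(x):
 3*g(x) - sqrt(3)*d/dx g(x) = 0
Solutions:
 g(x) = C1*exp(sqrt(3)*x)


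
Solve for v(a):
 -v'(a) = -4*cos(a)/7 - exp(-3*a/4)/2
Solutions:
 v(a) = C1 + 4*sin(a)/7 - 2*exp(-3*a/4)/3


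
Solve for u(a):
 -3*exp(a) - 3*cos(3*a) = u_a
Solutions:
 u(a) = C1 - 3*exp(a) - sin(3*a)


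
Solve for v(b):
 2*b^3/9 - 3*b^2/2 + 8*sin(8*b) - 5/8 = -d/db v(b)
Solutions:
 v(b) = C1 - b^4/18 + b^3/2 + 5*b/8 + cos(8*b)


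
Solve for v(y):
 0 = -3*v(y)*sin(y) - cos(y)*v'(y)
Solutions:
 v(y) = C1*cos(y)^3


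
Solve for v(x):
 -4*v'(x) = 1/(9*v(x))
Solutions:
 v(x) = -sqrt(C1 - 2*x)/6
 v(x) = sqrt(C1 - 2*x)/6


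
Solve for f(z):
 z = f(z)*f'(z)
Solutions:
 f(z) = -sqrt(C1 + z^2)
 f(z) = sqrt(C1 + z^2)


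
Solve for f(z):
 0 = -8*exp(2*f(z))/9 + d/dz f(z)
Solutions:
 f(z) = log(-sqrt(-1/(C1 + 8*z))) - log(2)/2 + log(3)
 f(z) = log(-1/(C1 + 8*z))/2 - log(2)/2 + log(3)


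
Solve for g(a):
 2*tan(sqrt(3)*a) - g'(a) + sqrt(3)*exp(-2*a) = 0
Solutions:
 g(a) = C1 + sqrt(3)*log(tan(sqrt(3)*a)^2 + 1)/3 - sqrt(3)*exp(-2*a)/2


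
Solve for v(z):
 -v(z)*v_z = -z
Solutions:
 v(z) = -sqrt(C1 + z^2)
 v(z) = sqrt(C1 + z^2)


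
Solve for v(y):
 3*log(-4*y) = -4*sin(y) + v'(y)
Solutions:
 v(y) = C1 + 3*y*log(-y) - 3*y + 6*y*log(2) - 4*cos(y)


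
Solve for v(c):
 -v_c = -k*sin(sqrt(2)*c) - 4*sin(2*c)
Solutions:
 v(c) = C1 - sqrt(2)*k*cos(sqrt(2)*c)/2 - 2*cos(2*c)


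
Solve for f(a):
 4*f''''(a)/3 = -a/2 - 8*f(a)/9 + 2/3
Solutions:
 f(a) = -9*a/16 + (C1*sin(6^(3/4)*a/6) + C2*cos(6^(3/4)*a/6))*exp(-6^(3/4)*a/6) + (C3*sin(6^(3/4)*a/6) + C4*cos(6^(3/4)*a/6))*exp(6^(3/4)*a/6) + 3/4


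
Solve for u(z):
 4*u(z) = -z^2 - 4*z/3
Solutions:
 u(z) = z*(-3*z - 4)/12


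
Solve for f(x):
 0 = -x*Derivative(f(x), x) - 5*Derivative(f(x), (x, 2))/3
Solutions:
 f(x) = C1 + C2*erf(sqrt(30)*x/10)


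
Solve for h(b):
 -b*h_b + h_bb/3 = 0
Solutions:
 h(b) = C1 + C2*erfi(sqrt(6)*b/2)


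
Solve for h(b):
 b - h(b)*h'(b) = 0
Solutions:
 h(b) = -sqrt(C1 + b^2)
 h(b) = sqrt(C1 + b^2)


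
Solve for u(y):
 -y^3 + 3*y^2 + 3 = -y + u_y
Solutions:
 u(y) = C1 - y^4/4 + y^3 + y^2/2 + 3*y


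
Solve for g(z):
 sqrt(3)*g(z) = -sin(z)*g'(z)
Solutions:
 g(z) = C1*(cos(z) + 1)^(sqrt(3)/2)/(cos(z) - 1)^(sqrt(3)/2)


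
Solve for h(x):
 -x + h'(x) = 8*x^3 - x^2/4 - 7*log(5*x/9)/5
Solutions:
 h(x) = C1 + 2*x^4 - x^3/12 + x^2/2 - 7*x*log(x)/5 - 7*x*log(5)/5 + 7*x/5 + 14*x*log(3)/5


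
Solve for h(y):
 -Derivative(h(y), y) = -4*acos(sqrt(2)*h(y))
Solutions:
 Integral(1/acos(sqrt(2)*_y), (_y, h(y))) = C1 + 4*y


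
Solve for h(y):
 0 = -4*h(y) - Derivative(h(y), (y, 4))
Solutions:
 h(y) = (C1*sin(y) + C2*cos(y))*exp(-y) + (C3*sin(y) + C4*cos(y))*exp(y)


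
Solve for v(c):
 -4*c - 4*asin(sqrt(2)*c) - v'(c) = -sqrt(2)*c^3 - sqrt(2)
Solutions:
 v(c) = C1 + sqrt(2)*c^4/4 - 2*c^2 - 4*c*asin(sqrt(2)*c) + sqrt(2)*c - 2*sqrt(2)*sqrt(1 - 2*c^2)


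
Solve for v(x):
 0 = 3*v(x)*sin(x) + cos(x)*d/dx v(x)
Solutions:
 v(x) = C1*cos(x)^3


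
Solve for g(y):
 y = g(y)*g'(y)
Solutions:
 g(y) = -sqrt(C1 + y^2)
 g(y) = sqrt(C1 + y^2)


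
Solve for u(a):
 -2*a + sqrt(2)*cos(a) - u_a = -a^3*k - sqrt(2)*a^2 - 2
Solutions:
 u(a) = C1 + a^4*k/4 + sqrt(2)*a^3/3 - a^2 + 2*a + sqrt(2)*sin(a)
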